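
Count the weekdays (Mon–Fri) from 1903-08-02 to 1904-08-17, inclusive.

1903-08-02 is a Sunday.
The range spans 382 days (inclusive of both endpoints).
382 = 7 × 54 + 4, so there are 54 full weeks plus 4 extra days.
Each full week contributes 5 weekdays (Mon–Fri): 54 × 5 = 270.
The 4 extra days are Sun, Mon, Tue, Wed — 3 of them qualify.
Total: 270 + 3 = 273.

273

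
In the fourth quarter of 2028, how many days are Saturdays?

2028-10-01 is a Sunday.
From 2028-10-01 to 2028-12-31 is 92 days inclusive.
92 = 7 × 13 + 1, so there are 13 full weeks plus 1 extra day.
Each full week contributes one Saturday: 13 so far.
The 1 extra day is Sun — none qualify.
Total: 13 + 0 = 13.

13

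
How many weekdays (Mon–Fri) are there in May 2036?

22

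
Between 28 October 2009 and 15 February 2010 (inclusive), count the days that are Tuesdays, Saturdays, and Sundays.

47

28 October 2009 is a Wednesday.
That's 111 days from start to end, counting both.
111 = 7 × 15 + 6, so there are 15 full weeks plus 6 extra days.
Each full week contributes 3 days from the set (Tue, Sat, Sun): 15 × 3 = 45.
The 6 extra days are Wednesday, Thursday, Friday, Saturday, Sunday, Monday — 2 of them qualify.
Total: 45 + 2 = 47.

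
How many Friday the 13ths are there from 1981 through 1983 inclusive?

Friday-the-13ths by year:
1981: Feb, Mar, Nov
1982: Aug
1983: May

5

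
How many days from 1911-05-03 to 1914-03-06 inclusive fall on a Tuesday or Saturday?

296

1911-05-03 is a Wednesday.
That's 1039 days from start to end, counting both.
1039 = 7 × 148 + 3, so there are 148 full weeks plus 3 extra days.
Each full week contributes 2 days from the set (Tue, Sat): 148 × 2 = 296.
The 3 extra days are Wednesday, Thursday, Friday — none qualify.
Total: 296 + 0 = 296.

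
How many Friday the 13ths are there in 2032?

2

The 13th falls on a Friday when the month's 13th has weekday Fri.
Jan 13 is Tue; Feb 13 is Fri ✓; Mar 13 is Sat; Apr 13 is Tue; May 13 is Thu; Jun 13 is Sun; Jul 13 is Tue; Aug 13 is Fri ✓; Sep 13 is Mon; Oct 13 is Wed; Nov 13 is Sat; Dec 13 is Mon.
Friday the 13ths: Feb, Aug.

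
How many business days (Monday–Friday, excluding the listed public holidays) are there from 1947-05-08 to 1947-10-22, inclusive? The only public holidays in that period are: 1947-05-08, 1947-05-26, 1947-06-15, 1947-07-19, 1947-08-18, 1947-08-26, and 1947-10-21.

115

1947-05-08 is a Thursday.
That's 168 days from start to end, counting both.
168 = 7 × 24, so the span is exactly 24 full weeks.
Each full week contributes 5 weekdays (Mon–Fri): 24 × 5 = 120.
Holidays: 1947-05-08 (Thu); 1947-05-26 (Mon); 1947-06-15 (Sun); 1947-07-19 (Sat); 1947-08-18 (Mon); 1947-08-26 (Tue); 1947-10-21 (Tue).
5 of the 7 holidays fall on weekdays; the rest are weekends and were already excluded.
Business days: 120 − 5 = 115.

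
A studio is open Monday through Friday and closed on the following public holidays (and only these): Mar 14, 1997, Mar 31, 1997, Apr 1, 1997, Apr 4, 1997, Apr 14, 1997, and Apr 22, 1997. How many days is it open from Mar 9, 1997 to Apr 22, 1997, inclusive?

26 working days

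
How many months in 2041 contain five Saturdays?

A month has five Saturdays exactly when Saturday falls within its first (length − 28) days.
Jan: 31 days, starts Tue → 5 of Tue, Wed, Thu
Feb: 28 days, starts Fri → 5 of (none)
Mar: 31 days, starts Fri → 5 of Fri, Sat, Sun ✓
Apr: 30 days, starts Mon → 5 of Mon, Tue
May: 31 days, starts Wed → 5 of Wed, Thu, Fri
Jun: 30 days, starts Sat → 5 of Sat, Sun ✓
Jul: 31 days, starts Mon → 5 of Mon, Tue, Wed
Aug: 31 days, starts Thu → 5 of Thu, Fri, Sat ✓
Sep: 30 days, starts Sun → 5 of Sun, Mon
Oct: 31 days, starts Tue → 5 of Tue, Wed, Thu
Nov: 30 days, starts Fri → 5 of Fri, Sat ✓
Dec: 31 days, starts Sun → 5 of Sun, Mon, Tue
Months with five Saturdays: Mar, Jun, Aug, Nov.

4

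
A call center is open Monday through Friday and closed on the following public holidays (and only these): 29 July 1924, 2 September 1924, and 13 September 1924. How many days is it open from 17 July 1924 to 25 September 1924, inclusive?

17 July 1924 is a Thursday.
The range spans 71 days (inclusive of both endpoints).
71 = 7 × 10 + 1, so there are 10 full weeks plus 1 extra day.
Each full week contributes 5 weekdays (Mon–Fri): 10 × 5 = 50.
The 1 extra day is Thursday — 1 of them qualifies.
Total: 50 + 1 = 51.
Holidays: 29 July 1924 (Tue); 2 September 1924 (Tue); 13 September 1924 (Sat).
2 of the 3 holidays fall on weekdays; the rest are weekends and were already excluded.
Business days: 51 − 2 = 49.

49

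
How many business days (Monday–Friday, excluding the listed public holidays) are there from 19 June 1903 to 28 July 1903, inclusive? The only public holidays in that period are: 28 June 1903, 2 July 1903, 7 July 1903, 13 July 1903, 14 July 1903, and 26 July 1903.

24

19 June 1903 is a Friday.
The range spans 40 days (inclusive of both endpoints).
40 = 7 × 5 + 5, so there are 5 full weeks plus 5 extra days.
Each full week contributes 5 weekdays (Mon–Fri): 5 × 5 = 25.
The 5 extra days are Fri, Sat, Sun, Mon, Tue — 3 of them qualify.
Total: 25 + 3 = 28.
Holidays: 28 June 1903 (Sun); 2 July 1903 (Thu); 7 July 1903 (Tue); 13 July 1903 (Mon); 14 July 1903 (Tue); 26 July 1903 (Sun).
4 of the 6 holidays fall on weekdays; the rest are weekends and were already excluded.
Business days: 28 − 4 = 24.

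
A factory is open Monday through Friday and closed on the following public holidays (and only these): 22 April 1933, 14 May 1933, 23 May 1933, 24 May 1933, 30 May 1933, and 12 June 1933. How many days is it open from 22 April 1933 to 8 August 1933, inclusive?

22 April 1933 is a Saturday.
The range spans 109 days (inclusive of both endpoints).
109 = 7 × 15 + 4, so there are 15 full weeks plus 4 extra days.
Each full week contributes 5 weekdays (Mon–Fri): 15 × 5 = 75.
The 4 extra days are Sat, Sun, Mon, Tue — 2 of them qualify.
Total: 75 + 2 = 77.
Holidays: 22 April 1933 (Sat); 14 May 1933 (Sun); 23 May 1933 (Tue); 24 May 1933 (Wed); 30 May 1933 (Tue); 12 June 1933 (Mon).
4 of the 6 holidays fall on weekdays; the rest are weekends and were already excluded.
Business days: 77 − 4 = 73.

73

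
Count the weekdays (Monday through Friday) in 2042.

1 January 2042 is a Wednesday.
From 1 January 2042 to 31 December 2042 is 365 days inclusive.
365 = 7 × 52 + 1, so there are 52 full weeks plus 1 extra day.
Each full week contributes 5 weekdays (Mon–Fri): 52 × 5 = 260.
The 1 extra day is Wednesday — 1 of them qualifies.
Total: 260 + 1 = 261.

261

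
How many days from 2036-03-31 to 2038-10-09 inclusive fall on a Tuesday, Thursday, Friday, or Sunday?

2036-03-31 is a Monday.
That's 923 days from start to end, counting both.
923 = 7 × 131 + 6, so there are 131 full weeks plus 6 extra days.
Each full week contributes 4 days from the set (Tue, Thu, Fri, Sun): 131 × 4 = 524.
The 6 extra days are Monday, Tuesday, Wednesday, Thursday, Friday, Saturday — 3 of them qualify.
Total: 524 + 3 = 527.

527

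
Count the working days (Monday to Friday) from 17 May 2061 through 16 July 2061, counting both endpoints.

44 weekdays

17 May 2061 is a Tuesday.
The range spans 61 days (inclusive of both endpoints).
61 = 7 × 8 + 5, so there are 8 full weeks plus 5 extra days.
Each full week contributes 5 weekdays (Mon–Fri): 8 × 5 = 40.
The 5 extra days are Tue, Wed, Thu, Fri, Sat — 4 of them qualify.
Total: 40 + 4 = 44.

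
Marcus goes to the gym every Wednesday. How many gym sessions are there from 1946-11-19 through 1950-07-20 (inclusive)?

192 Wednesdays

1946-11-19 is a Tuesday.
That's 1340 days from start to end, counting both.
1340 = 7 × 191 + 3, so there are 191 full weeks plus 3 extra days.
Each full week contributes one Wednesday: 191 so far.
The 3 extra days are Tuesday, Wednesday, Thursday — 1 of them qualifies.
Total: 191 + 1 = 192.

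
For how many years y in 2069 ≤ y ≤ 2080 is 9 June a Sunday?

3

Day of week of June 9 in each year:
2069: Sun ✓, 2070: Mon, 2071: Tue, 2072: Thu, 2073: Fri, 2074: Sat, 2075: Sun ✓, 2076: Tue, 2077: Wed, 2078: Thu, 2079: Fri, 2080: Sun ✓
Sundays: 2069, 2075, 2080.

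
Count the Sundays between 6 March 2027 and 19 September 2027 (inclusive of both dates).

6 March 2027 is a Saturday.
The range spans 198 days (inclusive of both endpoints).
198 = 7 × 28 + 2, so there are 28 full weeks plus 2 extra days.
Each full week contributes one Sunday: 28 so far.
The 2 extra days are Saturday, Sunday — 1 of them qualifies.
Total: 28 + 1 = 29.

29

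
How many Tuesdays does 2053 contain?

1 January 2053 is a Wednesday.
That's 365 days from start to end, counting both.
365 = 7 × 52 + 1, so there are 52 full weeks plus 1 extra day.
Each full week contributes one Tuesday: 52 so far.
The 1 extra day is Wed — none qualify.
Total: 52 + 0 = 52.

52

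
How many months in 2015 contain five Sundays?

A month has five Sundays exactly when Sunday falls within its first (length − 28) days.
Jan: 31 days, starts Thu → 5 of Thu, Fri, Sat
Feb: 28 days, starts Sun → 5 of (none)
Mar: 31 days, starts Sun → 5 of Sun, Mon, Tue ✓
Apr: 30 days, starts Wed → 5 of Wed, Thu
May: 31 days, starts Fri → 5 of Fri, Sat, Sun ✓
Jun: 30 days, starts Mon → 5 of Mon, Tue
Jul: 31 days, starts Wed → 5 of Wed, Thu, Fri
Aug: 31 days, starts Sat → 5 of Sat, Sun, Mon ✓
Sep: 30 days, starts Tue → 5 of Tue, Wed
Oct: 31 days, starts Thu → 5 of Thu, Fri, Sat
Nov: 30 days, starts Sun → 5 of Sun, Mon ✓
Dec: 31 days, starts Tue → 5 of Tue, Wed, Thu
Months with five Sundays: Mar, May, Aug, Nov.

4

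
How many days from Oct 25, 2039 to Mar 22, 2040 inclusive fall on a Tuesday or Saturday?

43

Oct 25, 2039 is a Tuesday.
From Oct 25, 2039 to Mar 22, 2040 is 150 days inclusive.
150 = 7 × 21 + 3, so there are 21 full weeks plus 3 extra days.
Each full week contributes 2 days from the set (Tue, Sat): 21 × 2 = 42.
The 3 extra days are Tue, Wed, Thu — 1 of them qualifies.
Total: 42 + 1 = 43.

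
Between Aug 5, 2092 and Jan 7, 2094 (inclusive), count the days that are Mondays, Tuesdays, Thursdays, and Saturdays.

298

Aug 5, 2092 is a Tuesday.
That's 521 days from start to end, counting both.
521 = 7 × 74 + 3, so there are 74 full weeks plus 3 extra days.
Each full week contributes 4 days from the set (Mon, Tue, Thu, Sat): 74 × 4 = 296.
The 3 extra days are Tue, Wed, Thu — 2 of them qualify.
Total: 296 + 2 = 298.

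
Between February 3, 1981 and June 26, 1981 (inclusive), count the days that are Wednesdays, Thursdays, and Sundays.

62

February 3, 1981 is a Tuesday.
The range spans 144 days (inclusive of both endpoints).
144 = 7 × 20 + 4, so there are 20 full weeks plus 4 extra days.
Each full week contributes 3 days from the set (Wed, Thu, Sun): 20 × 3 = 60.
The 4 extra days are Tue, Wed, Thu, Fri — 2 of them qualify.
Total: 60 + 2 = 62.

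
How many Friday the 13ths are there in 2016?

The 13th falls on a Friday when the month's 13th has weekday Fri.
Jan 13 is Wed; Feb 13 is Sat; Mar 13 is Sun; Apr 13 is Wed; May 13 is Fri ✓; Jun 13 is Mon; Jul 13 is Wed; Aug 13 is Sat; Sep 13 is Tue; Oct 13 is Thu; Nov 13 is Sun; Dec 13 is Tue.
Friday the 13ths: May.

1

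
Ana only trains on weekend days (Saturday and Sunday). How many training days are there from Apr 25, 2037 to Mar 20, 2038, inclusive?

95

Apr 25, 2037 is a Saturday.
The range spans 330 days (inclusive of both endpoints).
330 = 7 × 47 + 1, so there are 47 full weeks plus 1 extra day.
Each full week contributes 2 weekend days (Sat, Sun): 47 × 2 = 94.
The 1 extra day is Sat — 1 of them qualifies.
Total: 94 + 1 = 95.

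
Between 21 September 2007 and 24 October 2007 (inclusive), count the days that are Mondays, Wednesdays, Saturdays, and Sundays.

21 September 2007 is a Friday.
That's 34 days from start to end, counting both.
34 = 7 × 4 + 6, so there are 4 full weeks plus 6 extra days.
Each full week contributes 4 days from the set (Mon, Wed, Sat, Sun): 4 × 4 = 16.
The 6 extra days are Fri, Sat, Sun, Mon, Tue, Wed — 4 of them qualify.
Total: 16 + 4 = 20.

20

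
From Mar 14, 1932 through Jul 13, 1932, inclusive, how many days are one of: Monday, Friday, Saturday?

52

Mar 14, 1932 is a Monday.
That's 122 days from start to end, counting both.
122 = 7 × 17 + 3, so there are 17 full weeks plus 3 extra days.
Each full week contributes 3 days from the set (Mon, Fri, Sat): 17 × 3 = 51.
The 3 extra days are Mon, Tue, Wed — 1 of them qualifies.
Total: 51 + 1 = 52.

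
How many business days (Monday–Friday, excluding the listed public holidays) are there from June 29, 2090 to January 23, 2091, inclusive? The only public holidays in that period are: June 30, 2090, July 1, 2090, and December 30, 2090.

148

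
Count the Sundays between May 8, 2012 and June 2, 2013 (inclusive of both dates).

56 Sundays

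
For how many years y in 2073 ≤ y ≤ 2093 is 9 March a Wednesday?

2

Day of week of March 9 in each year:
2073: Thu, 2074: Fri, 2075: Sat, 2076: Mon, 2077: Tue, 2078: Wed ✓, 2079: Thu, 2080: Sat, 2081: Sun, 2082: Mon, 2083: Tue, 2084: Thu, 2085: Fri, 2086: Sat, 2087: Sun, 2088: Tue, 2089: Wed ✓, 2090: Thu, 2091: Fri, 2092: Sun, 2093: Mon
Wednesdays: 2078, 2089.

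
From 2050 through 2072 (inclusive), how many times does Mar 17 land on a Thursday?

Day of week of March 17 in each year:
2050: Thu ✓, 2051: Fri, 2052: Sun, 2053: Mon, 2054: Tue, 2055: Wed, 2056: Fri, 2057: Sat, 2058: Sun, 2059: Mon, 2060: Wed, 2061: Thu ✓, 2062: Fri, 2063: Sat, 2064: Mon, 2065: Tue, 2066: Wed, 2067: Thu ✓, 2068: Sat, 2069: Sun, 2070: Mon, 2071: Tue, 2072: Thu ✓
Thursdays: 2050, 2061, 2067, 2072.

4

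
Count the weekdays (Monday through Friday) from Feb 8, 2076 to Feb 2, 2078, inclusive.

518

Feb 8, 2076 is a Saturday.
That's 726 days from start to end, counting both.
726 = 7 × 103 + 5, so there are 103 full weeks plus 5 extra days.
Each full week contributes 5 weekdays (Mon–Fri): 103 × 5 = 515.
The 5 extra days are Sat, Sun, Mon, Tue, Wed — 3 of them qualify.
Total: 515 + 3 = 518.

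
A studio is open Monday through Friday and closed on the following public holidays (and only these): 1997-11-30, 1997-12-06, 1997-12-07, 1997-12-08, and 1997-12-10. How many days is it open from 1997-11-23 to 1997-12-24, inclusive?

1997-11-23 is a Sunday.
From 1997-11-23 to 1997-12-24 is 32 days inclusive.
32 = 7 × 4 + 4, so there are 4 full weeks plus 4 extra days.
Each full week contributes 5 weekdays (Mon–Fri): 4 × 5 = 20.
The 4 extra days are Sun, Mon, Tue, Wed — 3 of them qualify.
Total: 20 + 3 = 23.
Holidays: 1997-11-30 (Sun); 1997-12-06 (Sat); 1997-12-07 (Sun); 1997-12-08 (Mon); 1997-12-10 (Wed).
2 of the 5 holidays fall on weekdays; the rest are weekends and were already excluded.
Business days: 23 − 2 = 21.

21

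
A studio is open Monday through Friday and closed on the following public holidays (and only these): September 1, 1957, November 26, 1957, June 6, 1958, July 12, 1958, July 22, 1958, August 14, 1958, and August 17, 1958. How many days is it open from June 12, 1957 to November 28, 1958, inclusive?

379

June 12, 1957 is a Wednesday.
That's 535 days from start to end, counting both.
535 = 7 × 76 + 3, so there are 76 full weeks plus 3 extra days.
Each full week contributes 5 weekdays (Mon–Fri): 76 × 5 = 380.
The 3 extra days are Wed, Thu, Fri — 3 of them qualify.
Total: 380 + 3 = 383.
Holidays: September 1, 1957 (Sun); November 26, 1957 (Tue); June 6, 1958 (Fri); July 12, 1958 (Sat); July 22, 1958 (Tue); August 14, 1958 (Thu); August 17, 1958 (Sun).
4 of the 7 holidays fall on weekdays; the rest are weekends and were already excluded.
Business days: 383 − 4 = 379.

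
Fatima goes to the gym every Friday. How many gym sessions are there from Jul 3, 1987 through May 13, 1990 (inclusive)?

150

Jul 3, 1987 is a Friday.
That's 1046 days from start to end, counting both.
1046 = 7 × 149 + 3, so there are 149 full weeks plus 3 extra days.
Each full week contributes one Friday: 149 so far.
The 3 extra days are Friday, Saturday, Sunday — 1 of them qualifies.
Total: 149 + 1 = 150.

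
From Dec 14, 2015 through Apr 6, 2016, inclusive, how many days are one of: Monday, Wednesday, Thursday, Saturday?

66

Dec 14, 2015 is a Monday.
That's 115 days from start to end, counting both.
115 = 7 × 16 + 3, so there are 16 full weeks plus 3 extra days.
Each full week contributes 4 days from the set (Mon, Wed, Thu, Sat): 16 × 4 = 64.
The 3 extra days are Monday, Tuesday, Wednesday — 2 of them qualify.
Total: 64 + 2 = 66.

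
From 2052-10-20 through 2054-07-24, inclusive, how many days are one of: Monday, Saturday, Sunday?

2052-10-20 is a Sunday.
That's 643 days from start to end, counting both.
643 = 7 × 91 + 6, so there are 91 full weeks plus 6 extra days.
Each full week contributes 3 days from the set (Mon, Sat, Sun): 91 × 3 = 273.
The 6 extra days are Sunday, Monday, Tuesday, Wednesday, Thursday, Friday — 2 of them qualify.
Total: 273 + 2 = 275.

275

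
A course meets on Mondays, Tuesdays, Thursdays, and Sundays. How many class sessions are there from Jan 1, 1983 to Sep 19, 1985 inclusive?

568

Jan 1, 1983 is a Saturday.
The range spans 993 days (inclusive of both endpoints).
993 = 7 × 141 + 6, so there are 141 full weeks plus 6 extra days.
Each full week contributes 4 days from the set (Mon, Tue, Thu, Sun): 141 × 4 = 564.
The 6 extra days are Sat, Sun, Mon, Tue, Wed, Thu — 4 of them qualify.
Total: 564 + 4 = 568.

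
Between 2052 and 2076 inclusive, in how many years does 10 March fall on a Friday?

Day of week of March 10 in each year:
2052: Sun, 2053: Mon, 2054: Tue, 2055: Wed, 2056: Fri ✓, 2057: Sat, 2058: Sun, 2059: Mon, 2060: Wed, 2061: Thu, 2062: Fri ✓, 2063: Sat, 2064: Mon, 2065: Tue, 2066: Wed, 2067: Thu, 2068: Sat, 2069: Sun, 2070: Mon, 2071: Tue, 2072: Thu, 2073: Fri ✓, 2074: Sat, 2075: Sun, 2076: Tue
Fridays: 2056, 2062, 2073.

3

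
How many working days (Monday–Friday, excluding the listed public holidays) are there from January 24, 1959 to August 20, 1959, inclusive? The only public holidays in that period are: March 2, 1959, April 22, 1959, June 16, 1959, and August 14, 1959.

January 24, 1959 is a Saturday.
From January 24, 1959 to August 20, 1959 is 209 days inclusive.
209 = 7 × 29 + 6, so there are 29 full weeks plus 6 extra days.
Each full week contributes 5 weekdays (Mon–Fri): 29 × 5 = 145.
The 6 extra days are Sat, Sun, Mon, Tue, Wed, Thu — 4 of them qualify.
Total: 145 + 4 = 149.
Holidays: March 2, 1959 (Mon); April 22, 1959 (Wed); June 16, 1959 (Tue); August 14, 1959 (Fri).
All 4 holidays fall on weekdays, so subtract 4.
Business days: 149 − 4 = 145.

145 working days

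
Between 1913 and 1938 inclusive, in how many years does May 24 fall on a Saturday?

Day of week of May 24 in each year:
1913: Sat ✓, 1914: Sun, 1915: Mon, 1916: Wed, 1917: Thu, 1918: Fri, 1919: Sat ✓, 1920: Mon, 1921: Tue, 1922: Wed, 1923: Thu, 1924: Sat ✓, 1925: Sun, 1926: Mon, 1927: Tue, 1928: Thu, 1929: Fri, 1930: Sat ✓, 1931: Sun, 1932: Tue, 1933: Wed, 1934: Thu, 1935: Fri, 1936: Sun, 1937: Mon, 1938: Tue
Saturdays: 1913, 1919, 1924, 1930.

4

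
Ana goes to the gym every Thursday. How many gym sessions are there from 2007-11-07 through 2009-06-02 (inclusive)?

82 Thursdays

2007-11-07 is a Wednesday.
That's 574 days from start to end, counting both.
574 = 7 × 82, so the span is exactly 82 full weeks.
Each full week contributes one Thursday: 82 so far.
Total: 82.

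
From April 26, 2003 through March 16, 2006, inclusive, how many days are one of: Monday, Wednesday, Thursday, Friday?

April 26, 2003 is a Saturday.
From April 26, 2003 to March 16, 2006 is 1056 days inclusive.
1056 = 7 × 150 + 6, so there are 150 full weeks plus 6 extra days.
Each full week contributes 4 days from the set (Mon, Wed, Thu, Fri): 150 × 4 = 600.
The 6 extra days are Saturday, Sunday, Monday, Tuesday, Wednesday, Thursday — 3 of them qualify.
Total: 600 + 3 = 603.

603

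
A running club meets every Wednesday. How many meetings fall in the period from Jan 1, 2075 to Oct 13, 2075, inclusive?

41 Wednesdays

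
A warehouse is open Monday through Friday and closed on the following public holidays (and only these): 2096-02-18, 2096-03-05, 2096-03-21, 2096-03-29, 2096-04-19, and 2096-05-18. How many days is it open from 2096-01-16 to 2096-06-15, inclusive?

105

2096-01-16 is a Monday.
That's 152 days from start to end, counting both.
152 = 7 × 21 + 5, so there are 21 full weeks plus 5 extra days.
Each full week contributes 5 weekdays (Mon–Fri): 21 × 5 = 105.
The 5 extra days are Monday, Tuesday, Wednesday, Thursday, Friday — 5 of them qualify.
Total: 105 + 5 = 110.
Holidays: 2096-02-18 (Sat); 2096-03-05 (Mon); 2096-03-21 (Wed); 2096-03-29 (Thu); 2096-04-19 (Thu); 2096-05-18 (Fri).
5 of the 6 holidays fall on weekdays; the rest are weekends and were already excluded.
Business days: 110 − 5 = 105.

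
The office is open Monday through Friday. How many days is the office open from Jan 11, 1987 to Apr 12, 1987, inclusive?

Jan 11, 1987 is a Sunday.
From Jan 11, 1987 to Apr 12, 1987 is 92 days inclusive.
92 = 7 × 13 + 1, so there are 13 full weeks plus 1 extra day.
Each full week contributes 5 weekdays (Mon–Fri): 13 × 5 = 65.
The 1 extra day is Sun — none qualify.
Total: 65 + 0 = 65.

65 weekdays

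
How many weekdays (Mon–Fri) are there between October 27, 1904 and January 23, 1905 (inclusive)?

October 27, 1904 is a Thursday.
The range spans 89 days (inclusive of both endpoints).
89 = 7 × 12 + 5, so there are 12 full weeks plus 5 extra days.
Each full week contributes 5 weekdays (Mon–Fri): 12 × 5 = 60.
The 5 extra days are Thursday, Friday, Saturday, Sunday, Monday — 3 of them qualify.
Total: 60 + 3 = 63.

63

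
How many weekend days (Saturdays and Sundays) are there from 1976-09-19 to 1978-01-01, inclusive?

135

1976-09-19 is a Sunday.
That's 470 days from start to end, counting both.
470 = 7 × 67 + 1, so there are 67 full weeks plus 1 extra day.
Each full week contributes 2 weekend days (Sat, Sun): 67 × 2 = 134.
The 1 extra day is Sunday — 1 of them qualifies.
Total: 134 + 1 = 135.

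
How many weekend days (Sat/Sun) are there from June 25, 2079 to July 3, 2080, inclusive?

June 25, 2079 is a Sunday.
That's 375 days from start to end, counting both.
375 = 7 × 53 + 4, so there are 53 full weeks plus 4 extra days.
Each full week contributes 2 weekend days (Sat, Sun): 53 × 2 = 106.
The 4 extra days are Sunday, Monday, Tuesday, Wednesday — 1 of them qualifies.
Total: 106 + 1 = 107.

107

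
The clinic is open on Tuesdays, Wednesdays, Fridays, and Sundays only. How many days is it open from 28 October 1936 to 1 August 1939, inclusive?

28 October 1936 is a Wednesday.
The range spans 1008 days (inclusive of both endpoints).
1008 = 7 × 144, so the span is exactly 144 full weeks.
Each full week contributes 4 days from the set (Tue, Wed, Fri, Sun): 144 × 4 = 576.
Total: 576.

576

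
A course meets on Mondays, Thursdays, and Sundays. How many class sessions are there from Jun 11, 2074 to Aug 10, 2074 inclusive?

Jun 11, 2074 is a Monday.
That's 61 days from start to end, counting both.
61 = 7 × 8 + 5, so there are 8 full weeks plus 5 extra days.
Each full week contributes 3 days from the set (Mon, Thu, Sun): 8 × 3 = 24.
The 5 extra days are Monday, Tuesday, Wednesday, Thursday, Friday — 2 of them qualify.
Total: 24 + 2 = 26.

26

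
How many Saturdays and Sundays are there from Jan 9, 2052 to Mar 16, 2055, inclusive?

332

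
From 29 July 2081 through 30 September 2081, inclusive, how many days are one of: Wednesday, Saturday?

29 July 2081 is a Tuesday.
That's 64 days from start to end, counting both.
64 = 7 × 9 + 1, so there are 9 full weeks plus 1 extra day.
Each full week contributes 2 days from the set (Wed, Sat): 9 × 2 = 18.
The 1 extra day is Tue — none qualify.
Total: 18 + 0 = 18.

18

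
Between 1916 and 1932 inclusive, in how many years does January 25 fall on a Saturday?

Day of week of January 25 in each year:
1916: Tue, 1917: Thu, 1918: Fri, 1919: Sat ✓, 1920: Sun, 1921: Tue, 1922: Wed, 1923: Thu, 1924: Fri, 1925: Sun, 1926: Mon, 1927: Tue, 1928: Wed, 1929: Fri, 1930: Sat ✓, 1931: Sun, 1932: Mon
Saturdays: 1919, 1930.

2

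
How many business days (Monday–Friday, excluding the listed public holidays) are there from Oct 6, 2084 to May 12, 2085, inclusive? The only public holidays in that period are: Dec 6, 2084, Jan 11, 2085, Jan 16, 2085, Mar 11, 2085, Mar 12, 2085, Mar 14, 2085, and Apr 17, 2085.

150

Oct 6, 2084 is a Friday.
The range spans 219 days (inclusive of both endpoints).
219 = 7 × 31 + 2, so there are 31 full weeks plus 2 extra days.
Each full week contributes 5 weekdays (Mon–Fri): 31 × 5 = 155.
The 2 extra days are Fri, Sat — 1 of them qualifies.
Total: 155 + 1 = 156.
Holidays: Dec 6, 2084 (Wed); Jan 11, 2085 (Thu); Jan 16, 2085 (Tue); Mar 11, 2085 (Sun); Mar 12, 2085 (Mon); Mar 14, 2085 (Wed); Apr 17, 2085 (Tue).
6 of the 7 holidays fall on weekdays; the rest are weekends and were already excluded.
Business days: 156 − 6 = 150.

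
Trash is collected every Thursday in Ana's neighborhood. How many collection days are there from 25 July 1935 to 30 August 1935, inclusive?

25 July 1935 is a Thursday.
The range spans 37 days (inclusive of both endpoints).
37 = 7 × 5 + 2, so there are 5 full weeks plus 2 extra days.
Each full week contributes one Thursday: 5 so far.
The 2 extra days are Thursday, Friday — 1 of them qualifies.
Total: 5 + 1 = 6.

6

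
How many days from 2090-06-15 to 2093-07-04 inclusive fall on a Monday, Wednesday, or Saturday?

478

2090-06-15 is a Thursday.
From 2090-06-15 to 2093-07-04 is 1116 days inclusive.
1116 = 7 × 159 + 3, so there are 159 full weeks plus 3 extra days.
Each full week contributes 3 days from the set (Mon, Wed, Sat): 159 × 3 = 477.
The 3 extra days are Thu, Fri, Sat — 1 of them qualifies.
Total: 477 + 1 = 478.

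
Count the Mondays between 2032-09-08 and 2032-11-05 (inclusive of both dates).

2032-09-08 is a Wednesday.
The range spans 59 days (inclusive of both endpoints).
59 = 7 × 8 + 3, so there are 8 full weeks plus 3 extra days.
Each full week contributes one Monday: 8 so far.
The 3 extra days are Wed, Thu, Fri — none qualify.
Total: 8 + 0 = 8.

8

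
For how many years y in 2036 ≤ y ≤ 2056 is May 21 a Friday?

3

Day of week of May 21 in each year:
2036: Wed, 2037: Thu, 2038: Fri ✓, 2039: Sat, 2040: Mon, 2041: Tue, 2042: Wed, 2043: Thu, 2044: Sat, 2045: Sun, 2046: Mon, 2047: Tue, 2048: Thu, 2049: Fri ✓, 2050: Sat, 2051: Sun, 2052: Tue, 2053: Wed, 2054: Thu, 2055: Fri ✓, 2056: Sun
Fridays: 2038, 2049, 2055.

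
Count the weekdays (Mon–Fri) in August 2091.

23

1 August 2091 is a Wednesday.
That's 31 days from start to end, counting both.
31 = 7 × 4 + 3, so there are 4 full weeks plus 3 extra days.
Each full week contributes 5 weekdays (Mon–Fri): 4 × 5 = 20.
The 3 extra days are Wed, Thu, Fri — 3 of them qualify.
Total: 20 + 3 = 23.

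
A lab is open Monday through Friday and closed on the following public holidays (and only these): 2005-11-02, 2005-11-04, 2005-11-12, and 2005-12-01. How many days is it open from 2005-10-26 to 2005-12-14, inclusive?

33

2005-10-26 is a Wednesday.
That's 50 days from start to end, counting both.
50 = 7 × 7 + 1, so there are 7 full weeks plus 1 extra day.
Each full week contributes 5 weekdays (Mon–Fri): 7 × 5 = 35.
The 1 extra day is Wed — 1 of them qualifies.
Total: 35 + 1 = 36.
Holidays: 2005-11-02 (Wed); 2005-11-04 (Fri); 2005-11-12 (Sat); 2005-12-01 (Thu).
3 of the 4 holidays fall on weekdays; the rest are weekends and were already excluded.
Business days: 36 − 3 = 33.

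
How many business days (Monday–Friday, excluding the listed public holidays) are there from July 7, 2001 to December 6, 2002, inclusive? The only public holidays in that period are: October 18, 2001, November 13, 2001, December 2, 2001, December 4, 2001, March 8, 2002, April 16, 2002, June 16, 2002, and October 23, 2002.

July 7, 2001 is a Saturday.
The range spans 518 days (inclusive of both endpoints).
518 = 7 × 74, so the span is exactly 74 full weeks.
Each full week contributes 5 weekdays (Mon–Fri): 74 × 5 = 370.
Holidays: October 18, 2001 (Thu); November 13, 2001 (Tue); December 2, 2001 (Sun); December 4, 2001 (Tue); March 8, 2002 (Fri); April 16, 2002 (Tue); June 16, 2002 (Sun); October 23, 2002 (Wed).
6 of the 8 holidays fall on weekdays; the rest are weekends and were already excluded.
Business days: 370 − 6 = 364.

364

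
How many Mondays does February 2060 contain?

2060-02-01 is a Sunday.
That's 29 days from start to end, counting both.
29 = 7 × 4 + 1, so there are 4 full weeks plus 1 extra day.
Each full week contributes one Monday: 4 so far.
The 1 extra day is Sunday — none qualify.
Total: 4 + 0 = 4.

4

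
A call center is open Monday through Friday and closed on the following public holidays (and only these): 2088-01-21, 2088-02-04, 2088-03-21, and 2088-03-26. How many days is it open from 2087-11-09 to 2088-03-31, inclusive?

100

2087-11-09 is a Sunday.
The range spans 144 days (inclusive of both endpoints).
144 = 7 × 20 + 4, so there are 20 full weeks plus 4 extra days.
Each full week contributes 5 weekdays (Mon–Fri): 20 × 5 = 100.
The 4 extra days are Sun, Mon, Tue, Wed — 3 of them qualify.
Total: 100 + 3 = 103.
Holidays: 2088-01-21 (Wed); 2088-02-04 (Wed); 2088-03-21 (Sun); 2088-03-26 (Fri).
3 of the 4 holidays fall on weekdays; the rest are weekends and were already excluded.
Business days: 103 − 3 = 100.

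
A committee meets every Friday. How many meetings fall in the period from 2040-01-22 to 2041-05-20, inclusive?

69

2040-01-22 is a Sunday.
That's 485 days from start to end, counting both.
485 = 7 × 69 + 2, so there are 69 full weeks plus 2 extra days.
Each full week contributes one Friday: 69 so far.
The 2 extra days are Sunday, Monday — none qualify.
Total: 69 + 0 = 69.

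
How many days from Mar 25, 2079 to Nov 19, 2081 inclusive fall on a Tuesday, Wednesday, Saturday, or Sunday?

556

Mar 25, 2079 is a Saturday.
From Mar 25, 2079 to Nov 19, 2081 is 971 days inclusive.
971 = 7 × 138 + 5, so there are 138 full weeks plus 5 extra days.
Each full week contributes 4 days from the set (Tue, Wed, Sat, Sun): 138 × 4 = 552.
The 5 extra days are Saturday, Sunday, Monday, Tuesday, Wednesday — 4 of them qualify.
Total: 552 + 4 = 556.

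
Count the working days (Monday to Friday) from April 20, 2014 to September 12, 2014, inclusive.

April 20, 2014 is a Sunday.
From April 20, 2014 to September 12, 2014 is 146 days inclusive.
146 = 7 × 20 + 6, so there are 20 full weeks plus 6 extra days.
Each full week contributes 5 weekdays (Mon–Fri): 20 × 5 = 100.
The 6 extra days are Sunday, Monday, Tuesday, Wednesday, Thursday, Friday — 5 of them qualify.
Total: 100 + 5 = 105.

105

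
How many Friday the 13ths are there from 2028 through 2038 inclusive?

18

Friday-the-13ths by year:
2028: Oct
2029: Apr, Jul
2030: Sep, Dec
2031: Jun
2032: Feb, Aug
2033: May
2034: Jan, Oct
2035: Apr, Jul
2036: Jun
2037: Feb, Mar, Nov
2038: Aug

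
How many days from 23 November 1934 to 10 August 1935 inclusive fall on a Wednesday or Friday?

75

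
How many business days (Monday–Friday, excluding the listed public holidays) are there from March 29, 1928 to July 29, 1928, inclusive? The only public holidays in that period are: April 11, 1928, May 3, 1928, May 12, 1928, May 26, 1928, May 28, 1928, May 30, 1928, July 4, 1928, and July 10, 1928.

81 business days

March 29, 1928 is a Thursday.
From March 29, 1928 to July 29, 1928 is 123 days inclusive.
123 = 7 × 17 + 4, so there are 17 full weeks plus 4 extra days.
Each full week contributes 5 weekdays (Mon–Fri): 17 × 5 = 85.
The 4 extra days are Thu, Fri, Sat, Sun — 2 of them qualify.
Total: 85 + 2 = 87.
Holidays: April 11, 1928 (Wed); May 3, 1928 (Thu); May 12, 1928 (Sat); May 26, 1928 (Sat); May 28, 1928 (Mon); May 30, 1928 (Wed); July 4, 1928 (Wed); July 10, 1928 (Tue).
6 of the 8 holidays fall on weekdays; the rest are weekends and were already excluded.
Business days: 87 − 6 = 81.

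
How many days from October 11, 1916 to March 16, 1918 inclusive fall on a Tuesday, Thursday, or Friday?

224

October 11, 1916 is a Wednesday.
The range spans 522 days (inclusive of both endpoints).
522 = 7 × 74 + 4, so there are 74 full weeks plus 4 extra days.
Each full week contributes 3 days from the set (Tue, Thu, Fri): 74 × 3 = 222.
The 4 extra days are Wed, Thu, Fri, Sat — 2 of them qualify.
Total: 222 + 2 = 224.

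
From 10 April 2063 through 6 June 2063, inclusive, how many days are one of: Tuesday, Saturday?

10 April 2063 is a Tuesday.
From 10 April 2063 to 6 June 2063 is 58 days inclusive.
58 = 7 × 8 + 2, so there are 8 full weeks plus 2 extra days.
Each full week contributes 2 days from the set (Tue, Sat): 8 × 2 = 16.
The 2 extra days are Tuesday, Wednesday — 1 of them qualifies.
Total: 16 + 1 = 17.

17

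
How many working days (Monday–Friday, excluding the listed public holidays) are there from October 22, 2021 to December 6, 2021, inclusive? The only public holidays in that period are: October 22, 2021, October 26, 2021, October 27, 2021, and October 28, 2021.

October 22, 2021 is a Friday.
The range spans 46 days (inclusive of both endpoints).
46 = 7 × 6 + 4, so there are 6 full weeks plus 4 extra days.
Each full week contributes 5 weekdays (Mon–Fri): 6 × 5 = 30.
The 4 extra days are Fri, Sat, Sun, Mon — 2 of them qualify.
Total: 30 + 2 = 32.
Holidays: October 22, 2021 (Fri); October 26, 2021 (Tue); October 27, 2021 (Wed); October 28, 2021 (Thu).
All 4 holidays fall on weekdays, so subtract 4.
Business days: 32 − 4 = 28.

28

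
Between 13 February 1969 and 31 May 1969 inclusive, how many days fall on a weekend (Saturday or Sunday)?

31

13 February 1969 is a Thursday.
From 13 February 1969 to 31 May 1969 is 108 days inclusive.
108 = 7 × 15 + 3, so there are 15 full weeks plus 3 extra days.
Each full week contributes 2 weekend days (Sat, Sun): 15 × 2 = 30.
The 3 extra days are Thu, Fri, Sat — 1 of them qualifies.
Total: 30 + 1 = 31.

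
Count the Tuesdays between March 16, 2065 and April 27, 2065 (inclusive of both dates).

6 Tuesdays

March 16, 2065 is a Monday.
That's 43 days from start to end, counting both.
43 = 7 × 6 + 1, so there are 6 full weeks plus 1 extra day.
Each full week contributes one Tuesday: 6 so far.
The 1 extra day is Mon — none qualify.
Total: 6 + 0 = 6.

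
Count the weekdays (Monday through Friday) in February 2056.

21 weekdays

1 February 2056 is a Tuesday.
The range spans 29 days (inclusive of both endpoints).
29 = 7 × 4 + 1, so there are 4 full weeks plus 1 extra day.
Each full week contributes 5 weekdays (Mon–Fri): 4 × 5 = 20.
The 1 extra day is Tuesday — 1 of them qualifies.
Total: 20 + 1 = 21.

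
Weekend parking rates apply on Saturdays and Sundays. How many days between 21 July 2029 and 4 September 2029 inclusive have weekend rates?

14

21 July 2029 is a Saturday.
That's 46 days from start to end, counting both.
46 = 7 × 6 + 4, so there are 6 full weeks plus 4 extra days.
Each full week contributes 2 weekend days (Sat, Sun): 6 × 2 = 12.
The 4 extra days are Saturday, Sunday, Monday, Tuesday — 2 of them qualify.
Total: 12 + 2 = 14.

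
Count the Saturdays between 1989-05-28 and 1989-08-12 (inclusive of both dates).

11 Saturdays

1989-05-28 is a Sunday.
The range spans 77 days (inclusive of both endpoints).
77 = 7 × 11, so the span is exactly 11 full weeks.
Each full week contributes one Saturday: 11 so far.
Total: 11.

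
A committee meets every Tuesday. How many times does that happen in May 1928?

5

May 1, 1928 is a Tuesday.
The range spans 31 days (inclusive of both endpoints).
31 = 7 × 4 + 3, so there are 4 full weeks plus 3 extra days.
Each full week contributes one Tuesday: 4 so far.
The 3 extra days are Tue, Wed, Thu — 1 of them qualifies.
Total: 4 + 1 = 5.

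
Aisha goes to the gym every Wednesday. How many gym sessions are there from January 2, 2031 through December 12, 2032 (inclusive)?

101

January 2, 2031 is a Thursday.
That's 711 days from start to end, counting both.
711 = 7 × 101 + 4, so there are 101 full weeks plus 4 extra days.
Each full week contributes one Wednesday: 101 so far.
The 4 extra days are Thursday, Friday, Saturday, Sunday — none qualify.
Total: 101 + 0 = 101.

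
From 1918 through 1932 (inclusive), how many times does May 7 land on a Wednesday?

3

Day of week of May 7 in each year:
1918: Tue, 1919: Wed ✓, 1920: Fri, 1921: Sat, 1922: Sun, 1923: Mon, 1924: Wed ✓, 1925: Thu, 1926: Fri, 1927: Sat, 1928: Mon, 1929: Tue, 1930: Wed ✓, 1931: Thu, 1932: Sat
Wednesdays: 1919, 1924, 1930.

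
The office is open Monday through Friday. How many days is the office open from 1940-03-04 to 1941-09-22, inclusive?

406 weekdays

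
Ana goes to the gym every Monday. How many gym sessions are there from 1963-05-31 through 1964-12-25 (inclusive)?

82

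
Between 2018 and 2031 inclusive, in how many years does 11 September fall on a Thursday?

2

Day of week of September 11 in each year:
2018: Tue, 2019: Wed, 2020: Fri, 2021: Sat, 2022: Sun, 2023: Mon, 2024: Wed, 2025: Thu ✓, 2026: Fri, 2027: Sat, 2028: Mon, 2029: Tue, 2030: Wed, 2031: Thu ✓
Thursdays: 2025, 2031.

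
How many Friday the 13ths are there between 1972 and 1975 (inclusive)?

Friday-the-13ths by year:
1972: Oct
1973: Apr, Jul
1974: Sep, Dec
1975: Jun

6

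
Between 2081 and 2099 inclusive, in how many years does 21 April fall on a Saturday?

3

Day of week of April 21 in each year:
2081: Mon, 2082: Tue, 2083: Wed, 2084: Fri, 2085: Sat ✓, 2086: Sun, 2087: Mon, 2088: Wed, 2089: Thu, 2090: Fri, 2091: Sat ✓, 2092: Mon, 2093: Tue, 2094: Wed, 2095: Thu, 2096: Sat ✓, 2097: Sun, 2098: Mon, 2099: Tue
Saturdays: 2085, 2091, 2096.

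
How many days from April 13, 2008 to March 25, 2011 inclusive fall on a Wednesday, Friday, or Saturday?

April 13, 2008 is a Sunday.
That's 1077 days from start to end, counting both.
1077 = 7 × 153 + 6, so there are 153 full weeks plus 6 extra days.
Each full week contributes 3 days from the set (Wed, Fri, Sat): 153 × 3 = 459.
The 6 extra days are Sunday, Monday, Tuesday, Wednesday, Thursday, Friday — 2 of them qualify.
Total: 459 + 2 = 461.

461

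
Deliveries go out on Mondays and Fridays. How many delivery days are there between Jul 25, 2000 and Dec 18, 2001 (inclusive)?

146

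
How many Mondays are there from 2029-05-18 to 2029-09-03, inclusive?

2029-05-18 is a Friday.
From 2029-05-18 to 2029-09-03 is 109 days inclusive.
109 = 7 × 15 + 4, so there are 15 full weeks plus 4 extra days.
Each full week contributes one Monday: 15 so far.
The 4 extra days are Friday, Saturday, Sunday, Monday — 1 of them qualifies.
Total: 15 + 1 = 16.

16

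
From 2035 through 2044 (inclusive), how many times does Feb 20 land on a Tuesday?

1

Day of week of February 20 in each year:
2035: Tue ✓, 2036: Wed, 2037: Fri, 2038: Sat, 2039: Sun, 2040: Mon, 2041: Wed, 2042: Thu, 2043: Fri, 2044: Sat
Tuesdays: 2035.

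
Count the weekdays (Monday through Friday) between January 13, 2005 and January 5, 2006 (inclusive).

January 13, 2005 is a Thursday.
That's 358 days from start to end, counting both.
358 = 7 × 51 + 1, so there are 51 full weeks plus 1 extra day.
Each full week contributes 5 weekdays (Mon–Fri): 51 × 5 = 255.
The 1 extra day is Thursday — 1 of them qualifies.
Total: 255 + 1 = 256.

256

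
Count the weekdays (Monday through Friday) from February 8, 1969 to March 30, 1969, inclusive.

February 8, 1969 is a Saturday.
From February 8, 1969 to March 30, 1969 is 51 days inclusive.
51 = 7 × 7 + 2, so there are 7 full weeks plus 2 extra days.
Each full week contributes 5 weekdays (Mon–Fri): 7 × 5 = 35.
The 2 extra days are Saturday, Sunday — none qualify.
Total: 35 + 0 = 35.

35 weekdays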